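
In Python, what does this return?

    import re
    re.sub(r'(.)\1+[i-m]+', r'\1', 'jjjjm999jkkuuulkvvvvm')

After group 1 captures some text, `\1` only succeeds where that same text appears again.
Matches: at [0:5] → 'jjjjm'; at [5:11] → '999jkk'; at [11:16] → 'uuulk'; at [16:21] → 'vvvvm'.
The replacement refers to a captured group, so each match is rewritten using its own captured text.

'j9uv'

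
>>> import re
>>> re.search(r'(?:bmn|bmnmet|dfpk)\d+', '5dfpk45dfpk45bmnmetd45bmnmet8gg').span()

(1, 7)

`search` walks the string left to right and returns the first match it finds.
The match spans [1:7] → 'dfpk45'.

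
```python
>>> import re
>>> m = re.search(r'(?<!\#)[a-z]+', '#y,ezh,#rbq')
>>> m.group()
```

'ezh'

The negative lookahead/lookbehind blocks any match where the forbidden context is present.
`re.search` scans for the first position where the pattern succeeds.
The match spans [3:6] → 'ezh'.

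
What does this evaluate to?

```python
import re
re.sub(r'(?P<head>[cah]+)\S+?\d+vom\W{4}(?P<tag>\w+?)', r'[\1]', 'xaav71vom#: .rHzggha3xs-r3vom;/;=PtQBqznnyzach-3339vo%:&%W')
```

Lazy quantifiers expand one character at a time until the remainder of the pattern can match.
Each match is replaced using the text its own group 1 captured.

'x[aa]Hzgg[ha]tQBqznnyzach-3339vo%:&%W'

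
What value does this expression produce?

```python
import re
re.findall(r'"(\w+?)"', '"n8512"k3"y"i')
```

Scanning left to right: at [0:7] match '"n8512"', group 1 = 'n8512'; at [9:12] match '"y"', group 1 = 'y'.
`findall` collects group 1 from each match (2 total).

['n8512', 'y']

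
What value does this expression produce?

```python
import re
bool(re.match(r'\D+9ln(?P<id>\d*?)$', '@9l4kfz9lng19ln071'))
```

False

This matches one or more of a non-digit, then the literal '9ln'; then zero or more of a digit (lazy) (captured as 'id'); then anchored at the end.
`match` is anchored at position 0; if the pattern doesn't fit there, it returns None.
Here the pattern fails at index 0, so the call returns None, and `bool(None)` is False.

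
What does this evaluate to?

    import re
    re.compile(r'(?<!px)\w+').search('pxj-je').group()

The negative lookaround is zero-width — it rules out positions where the adjacent text would match, without consuming anything.
Unlike `match`, `search` isn't anchored — it looks for the pattern anywhere in the string.
The match spans [0:3] → 'pxj'.

'pxj'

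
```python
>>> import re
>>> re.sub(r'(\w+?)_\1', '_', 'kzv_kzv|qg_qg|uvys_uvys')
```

'_|_|_'

The backreference `\1` re-matches whatever the first group consumed, character for character.
Matches: at [0:7] → 'kzv_kzv'; at [8:13] → 'qg_qg'; at [14:23] → 'uvys_uvys'.
`sub` substitutes '_' at each match site.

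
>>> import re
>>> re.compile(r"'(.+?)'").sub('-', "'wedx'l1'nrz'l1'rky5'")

Each match is replaced by '-'.

'-l1-l1-'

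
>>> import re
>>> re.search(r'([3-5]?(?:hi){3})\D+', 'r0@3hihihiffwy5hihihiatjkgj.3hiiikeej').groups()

The match spans [3:14] → '3hihihiffwy'.
Captured: group 1 = '3hihihi'.

('3hihihi',)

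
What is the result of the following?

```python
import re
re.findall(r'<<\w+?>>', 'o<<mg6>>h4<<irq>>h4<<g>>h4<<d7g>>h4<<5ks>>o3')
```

['<<mg6>>', '<<irq>>', '<<g>>', '<<d7g>>', '<<5ks>>']

Scanning left to right: at [1:8] → '<<mg6>>'; at [10:17] → '<<irq>>'; at [19:24] → '<<g>>'; at [26:33] → '<<d7g>>'; at [35:42] → '<<5ks>>'.
Since nothing is captured, `findall` lists the 5 matched substrings directly.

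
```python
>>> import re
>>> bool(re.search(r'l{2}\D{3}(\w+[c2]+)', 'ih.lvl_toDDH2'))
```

False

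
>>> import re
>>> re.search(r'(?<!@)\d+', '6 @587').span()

(0, 1)

`(?!…)`/`(?<!…)` only lets a position through if the neighbouring text does NOT match; no characters are consumed.
Unlike `match`, `search` isn't anchored — it looks for the pattern anywhere in the string.
The match spans [0:1] → '6'.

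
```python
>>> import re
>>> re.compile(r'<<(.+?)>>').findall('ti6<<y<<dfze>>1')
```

['y<<dfze']

With a single group, `findall` returns only what that group captured — 1 item.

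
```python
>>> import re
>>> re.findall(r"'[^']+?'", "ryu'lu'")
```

["'lu'"]

Scanning left to right: at [3:7] → "'lu'".
`findall` yields the raw match text (1 of them) because the pattern has no groups.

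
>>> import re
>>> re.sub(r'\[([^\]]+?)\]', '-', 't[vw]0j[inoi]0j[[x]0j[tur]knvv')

't-0j-0j-0j-knvv'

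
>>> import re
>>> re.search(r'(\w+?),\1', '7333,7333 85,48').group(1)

'7333'

The match spans [0:9] → '7333,7333'.
Captured: group 1 = '7333'.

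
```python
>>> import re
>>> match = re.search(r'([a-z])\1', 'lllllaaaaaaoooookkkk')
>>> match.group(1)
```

'l'

`\1` is not a pattern — it's the concrete string captured by group 1, re-applied verbatim.
Unlike `match`, `search` isn't anchored — it looks for the pattern anywhere in the string.
The match spans [0:2] → 'll'.
Captured: group 1 = 'l'.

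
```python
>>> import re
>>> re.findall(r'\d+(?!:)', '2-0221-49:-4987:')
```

['2', '0221', '4', '498']

A negative assertion filters positions out without eating any characters.
With no groups in the pattern, `findall` gives back each whole match — 4 here.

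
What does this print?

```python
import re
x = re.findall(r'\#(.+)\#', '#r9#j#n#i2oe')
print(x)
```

['r9#j#n']

One capturing group, so `findall` returns just the captured substring from the one match — 1 in all.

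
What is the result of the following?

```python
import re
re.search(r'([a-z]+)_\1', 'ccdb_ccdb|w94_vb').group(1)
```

The backreference `\1` re-matches whatever the first group consumed, character for character.
`re.search` tries every starting position until one works.
The match spans [0:9] → 'ccdb_ccdb'.
Captured: group 1 = 'ccdb'.

'ccdb'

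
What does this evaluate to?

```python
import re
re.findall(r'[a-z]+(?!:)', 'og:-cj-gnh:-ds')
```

['o', 'cj', 'gn', 'ds']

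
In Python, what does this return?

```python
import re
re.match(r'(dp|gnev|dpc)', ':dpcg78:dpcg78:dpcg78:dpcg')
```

None

`re.match` won't scan ahead — the pattern has to work from the very first character.
Here the string doesn't start with a match, so the call returns None.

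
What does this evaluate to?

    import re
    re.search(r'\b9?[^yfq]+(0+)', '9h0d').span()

(0, 3)

Pattern: a word boundary (`\b`, zero-width); then optionally the literal '9', then one or more of any character except [yfq]; then one or more of a literal '0' (captured).
`re.search` tries every starting position until one works.
The match spans [0:3] → '9h0'.
Captured: group 1 = '0'.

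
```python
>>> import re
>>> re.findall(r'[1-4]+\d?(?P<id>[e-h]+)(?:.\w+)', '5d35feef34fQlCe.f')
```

Pattern: one or more of a character in [1-4], then optionally a digit; then one or more of a character in [e-h] (captured as 'id'); then any character, then one or more of a word character (non-capturing group).
`findall` collects group 1 from the one match (1 total).

['feef']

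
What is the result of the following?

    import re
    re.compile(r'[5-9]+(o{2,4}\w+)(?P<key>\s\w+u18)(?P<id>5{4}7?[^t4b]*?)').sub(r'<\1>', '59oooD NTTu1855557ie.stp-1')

Because the quantifier is non-greedy, it stops expanding at the earliest point where the rest of the pattern can succeed.
The replacement refers to a captured group, so each match is rewritten using its own captured text.

'<oooD>ie.stp-1'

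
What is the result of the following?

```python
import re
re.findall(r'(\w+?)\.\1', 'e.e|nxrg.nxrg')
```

['e', 'nxrg']

A backreference is literal: `\1` must see the identical characters the first group matched.
Because there's exactly one group, `findall` drops the full match and keeps group 1 from each hit.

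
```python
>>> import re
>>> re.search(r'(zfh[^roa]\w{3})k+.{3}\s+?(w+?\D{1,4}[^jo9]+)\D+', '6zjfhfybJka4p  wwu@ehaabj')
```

None

The pattern matches the literal 'zfh', then any character except [roa], then exactly 3 of a word character (captured); then one or more of a literal 'k', then exactly 3 of any character, then one or more of whitespace (lazy); then one or more of the literal 'w' (lazy), then 1 to 4 of a non-digit, then one or more of any character except [jo9] (captured); then one or more of a non-digit.
`search` walks the string left to right and returns the first match it finds.
Here no position works, so the call returns None.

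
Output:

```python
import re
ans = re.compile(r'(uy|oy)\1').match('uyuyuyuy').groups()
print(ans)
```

A backreference is literal: `\1` must see the identical characters the first group matched.
`re.match` only tries the pattern at the start of the string.
The match spans [0:4] → 'uyuy'.
Captured: group 1 = 'uy'.

('uy',)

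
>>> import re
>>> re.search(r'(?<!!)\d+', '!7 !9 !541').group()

The negative lookaround is zero-width — it rules out positions where the adjacent text would match, without consuming anything.
The match spans [8:10] → '41'.

'41'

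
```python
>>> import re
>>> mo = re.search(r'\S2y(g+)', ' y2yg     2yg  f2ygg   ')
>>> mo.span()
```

Pattern: a non-whitespace character, then the literal '2y'; then one or more of a literal 'g' (captured).
`re.search` tries every starting position until one works.
The match spans [1:5] → 'y2yg'.
Captured: group 1 = 'g'.

(1, 5)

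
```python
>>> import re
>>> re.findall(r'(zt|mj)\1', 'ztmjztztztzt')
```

A backreference is literal: `\1` must see the identical characters the first group matched.
One capturing group, so `findall` returns just the captured substring from each match — 2 in all.

['zt', 'zt']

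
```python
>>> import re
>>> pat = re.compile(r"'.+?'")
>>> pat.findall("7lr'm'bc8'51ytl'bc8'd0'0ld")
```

["'m'", "'51ytl'", "'d0'"]

Matches: at [3:6] → "'m'"; at [9:16] → "'51ytl'"; at [19:23] → "'d0'".
`findall` yields the raw match text (3 of them) because the pattern has no groups.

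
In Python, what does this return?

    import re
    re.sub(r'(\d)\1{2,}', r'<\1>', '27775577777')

'2<7>55<7>'

After group 1 captures some text, `\1` only succeeds where that same text appears again.
Matches: at [1:4] → '777'; at [6:11] → '77777'.
Each match is replaced using the text its own group 1 captured.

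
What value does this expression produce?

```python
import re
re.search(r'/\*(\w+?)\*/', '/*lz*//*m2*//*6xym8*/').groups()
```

`re.search` scans for the first position where the pattern succeeds.
The match spans [0:6] → '/*lz*/'.
Captured: group 1 = 'lz'.

('lz',)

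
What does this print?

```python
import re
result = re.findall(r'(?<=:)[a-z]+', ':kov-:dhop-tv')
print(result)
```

The lookaround is zero-width — it requires the adjacent text to match without consuming it, so the asserted text isn't part of the match.
Scanning left to right: at [1:4] → 'kov'; at [6:10] → 'dhop'.
With no groups in the pattern, `findall` gives back each whole match — 2 here.

['kov', 'dhop']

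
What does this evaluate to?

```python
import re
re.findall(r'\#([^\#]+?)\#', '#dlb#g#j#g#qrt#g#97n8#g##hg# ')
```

['dlb', 'j', 'qrt', '97n8', 'hg']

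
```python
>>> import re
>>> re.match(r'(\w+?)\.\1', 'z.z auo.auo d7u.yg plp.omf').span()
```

(0, 3)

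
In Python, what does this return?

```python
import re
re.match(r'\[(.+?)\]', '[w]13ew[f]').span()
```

(0, 3)

`re.match` won't scan ahead — the pattern has to work from the very first character.
The match spans [0:3] → '[w]'.
Captured: group 1 = 'w'.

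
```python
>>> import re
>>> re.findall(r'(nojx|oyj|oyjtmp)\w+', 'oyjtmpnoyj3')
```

['oyj']

The regex engine tests alternatives in the order written; an earlier branch that matches wins even if a later one would match more.
Scanning left to right: at [0:11] match 'oyjtmpnoyj3', group 1 = 'oyj'.
`findall` collects group 1 from the one match (1 total).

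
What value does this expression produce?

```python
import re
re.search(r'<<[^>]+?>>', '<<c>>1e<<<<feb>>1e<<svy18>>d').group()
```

`search` walks the string left to right and returns the first match it finds.
The match spans [0:5] → '<<c>>'.

'<<c>>'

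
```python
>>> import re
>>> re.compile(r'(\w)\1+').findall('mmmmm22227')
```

['m', '2']

`\1` has to match the exact text group 1 already captured.
Scanning left to right: at [0:5] match 'mmmmm', group 1 = 'm'; at [5:9] match '2222', group 1 = '2'.
Because there's exactly one group, `findall` drops the full match and keeps group 1 from each hit.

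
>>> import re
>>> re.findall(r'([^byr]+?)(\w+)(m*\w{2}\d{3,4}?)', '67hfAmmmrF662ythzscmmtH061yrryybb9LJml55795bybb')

Pattern: one or more of any character except [byr] (lazy) (captured); then one or more of a word character (captured); then zero or more of the literal 'm', then exactly 2 of a word character, then 3 to 4 of a digit (lazy) (captured).
Walking the string: at [0:43] match '67hfAmmmrF662ythzscmmtH061yrryybb9LJml55795', groups = ('6', '7hfAmmmrF662ythzscmmtH061yrryybb9LJml', '55795').
`findall` packs the 3 group values into a tuple for every match.

[('6', '7hfAmmmrF662ythzscmmtH061yrryybb9LJml', '55795')]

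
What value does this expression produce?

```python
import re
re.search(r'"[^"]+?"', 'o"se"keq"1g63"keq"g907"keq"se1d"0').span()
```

`search` walks the string left to right and returns the first match it finds.
The match spans [1:5] → '"se"'.

(1, 5)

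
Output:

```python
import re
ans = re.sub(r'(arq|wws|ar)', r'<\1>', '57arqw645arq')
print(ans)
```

57<arq>w645<arq>

Alternation tries branches left to right and keeps the first one that lets the overall match succeed at that position.
Matches: at [2:5] → 'arq'; at [9:12] → 'arq'.
The replacement refers to a captured group, so each match is rewritten using its own captured text.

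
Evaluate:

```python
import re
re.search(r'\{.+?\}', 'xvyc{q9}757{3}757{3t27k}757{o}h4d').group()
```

'{q9}'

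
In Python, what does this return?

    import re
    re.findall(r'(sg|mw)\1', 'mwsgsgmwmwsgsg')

After group 1 captures some text, `\1` only succeeds where that same text appears again.
Walking the string: at [2:6] match 'sgsg', group 1 = 'sg'; at [6:10] match 'mwmw', group 1 = 'mw'; at [10:14] match 'sgsg', group 1 = 'sg'.
`findall` collects group 1 from each match (3 total).

['sg', 'mw', 'sg']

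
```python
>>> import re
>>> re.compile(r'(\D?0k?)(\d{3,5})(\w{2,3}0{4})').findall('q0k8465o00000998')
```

[('q0k', '8465', 'o00000')]

The pattern matches optionally a non-digit, then the literal '0', then optionally the literal 'k' (captured); then 3 to 5 of a digit (captured); then 2 to 3 of a word character, then exactly 4 of a literal '0' (captured).
Walking the string: at [0:13] match 'q0k8465o00000', groups = ('q0k', '8465', 'o00000').
`findall` packs the 3 group values into a tuple for every match.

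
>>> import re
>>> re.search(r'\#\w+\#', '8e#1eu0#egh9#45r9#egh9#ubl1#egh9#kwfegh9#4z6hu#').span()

(2, 8)

`re.search` tries every starting position until one works.
The match spans [2:8] → '#1eu0#'.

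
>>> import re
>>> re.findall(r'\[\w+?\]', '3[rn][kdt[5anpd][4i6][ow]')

Scanning left to right: at [1:5] → '[rn]'; at [9:16] → '[5anpd]'; at [16:21] → '[4i6]'; at [21:25] → '[ow]'.
With no groups in the pattern, `findall` gives back each whole match — 4 here.

['[rn]', '[5anpd]', '[4i6]', '[ow]']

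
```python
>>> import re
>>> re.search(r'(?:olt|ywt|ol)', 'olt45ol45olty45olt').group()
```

'olt'

`|` is ordered: at each position the engine commits to the first alternative that works.
Unlike `match`, `search` isn't anchored — it looks for the pattern anywhere in the string.
The match spans [0:3] → 'olt'.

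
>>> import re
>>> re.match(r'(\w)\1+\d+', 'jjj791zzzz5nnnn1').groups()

('j',)

`\1` is not a pattern — it's the concrete string captured by group 1, re-applied verbatim.
`re.match` only tries the pattern at the start of the string.
The match spans [0:6] → 'jjj791'.
Captured: group 1 = 'j'.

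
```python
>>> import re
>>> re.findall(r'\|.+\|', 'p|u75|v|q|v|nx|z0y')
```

['|u75|v|q|v|nx|']

Scanning left to right: at [1:15] → '|u75|v|q|v|nx|'.
`findall` yields the raw match text (1 of them) because the pattern has no groups.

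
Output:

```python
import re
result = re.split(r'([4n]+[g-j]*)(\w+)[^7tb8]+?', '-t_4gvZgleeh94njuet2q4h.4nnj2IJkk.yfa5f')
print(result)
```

['-t_', '4g', 'vZgleeh94njuet2q4h', '', '4nnj', '2IJkk', 'yfa5f']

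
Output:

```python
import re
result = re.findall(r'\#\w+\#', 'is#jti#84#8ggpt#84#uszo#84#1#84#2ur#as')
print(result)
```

['#jti#', '#8ggpt#', '#uszo#', '#1#', '#2ur#']

Matches: at [2:7] → '#jti#'; at [9:16] → '#8ggpt#'; at [18:24] → '#uszo#'; at [26:29] → '#1#'; at [31:36] → '#2ur#'.
With no groups in the pattern, `findall` gives back each whole match — 5 here.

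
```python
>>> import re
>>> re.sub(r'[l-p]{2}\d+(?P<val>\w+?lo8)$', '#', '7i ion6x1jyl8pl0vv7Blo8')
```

'7i i#'

The pattern matches exactly 2 of a character in [l-p]; then one or more of a digit; then one or more of a word character (lazy), then the literal 'lo8' (captured as 'val'); then anchored at the end.
Matches: at [4:23] → 'on6x1jyl8pl0vv7Blo8'.
Every occurrence is swapped for '#'.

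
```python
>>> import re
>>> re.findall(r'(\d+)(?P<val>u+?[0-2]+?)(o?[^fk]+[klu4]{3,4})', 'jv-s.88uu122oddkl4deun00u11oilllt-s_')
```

The `?` after the quantifier makes it lazy — it takes as little as possible before letting the rest of the pattern try.
Multiple groups make `findall` return tuples — one 3-tuple for each match.

[('88', 'uu1', '22oddkl4'), ('00', 'u1', '1oilll')]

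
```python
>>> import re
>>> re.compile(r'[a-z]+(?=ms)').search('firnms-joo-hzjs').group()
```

The positive lookaround only admits positions where the adjacent text matches; those characters stay outside the span.
`re.search` scans for the first position where the pattern succeeds.
The match spans [0:4] → 'firn'.

'firn'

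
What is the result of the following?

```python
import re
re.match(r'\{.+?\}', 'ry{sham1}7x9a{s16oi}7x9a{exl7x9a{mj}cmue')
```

None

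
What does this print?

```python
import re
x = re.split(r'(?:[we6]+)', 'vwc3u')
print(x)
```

Pattern: one or more of one of [we6] (non-capturing group).
Matches to split on: at [1:2] → 'w'.
`split` removes every match and returns the 2 fragments in between.

['v', 'c3u']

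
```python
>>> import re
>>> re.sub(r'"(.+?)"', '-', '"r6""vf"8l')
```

Because the quantifier is non-greedy, it stops expanding at the earliest point where the rest of the pattern can succeed.
Matches: at [0:4] → '"r6"'; at [4:8] → '"vf"'.
`sub` substitutes '-' at each match site.

'--8l'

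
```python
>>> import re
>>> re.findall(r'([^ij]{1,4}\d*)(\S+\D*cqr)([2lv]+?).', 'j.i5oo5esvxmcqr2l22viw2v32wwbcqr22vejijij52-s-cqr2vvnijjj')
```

[('.', 'i5oo5esvxmcqr2l22viw2v32wwbcqr22vejijij52-s-cqr', '2')]

Pattern: 1 to 4 of any character except [ij], then zero or more of a digit (captured); then one or more of a non-whitespace character, then zero or more of a non-digit, then the literal 'cqr' (captured); then one or more of one of [2lv] (lazy) (captured); then any character.
Because the quantifier is non-greedy, it stops expanding at the earliest point where the rest of the pattern can succeed.
Walking the string: at [1:51] match '.i5oo5esvxmcqr2l22viw2v32wwbcqr22vejijij52-s-cqr2v', groups = ('.', 'i5oo5esvxmcqr2l22viw2v32wwbcqr22vejijij52-s-cqr', '2').
With 3 capturing groups, `findall` returns a 3-tuple per match.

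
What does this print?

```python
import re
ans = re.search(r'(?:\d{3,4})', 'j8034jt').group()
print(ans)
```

8034

Pattern: 3 to 4 of a digit (non-capturing group).
The match spans [1:5] → '8034'.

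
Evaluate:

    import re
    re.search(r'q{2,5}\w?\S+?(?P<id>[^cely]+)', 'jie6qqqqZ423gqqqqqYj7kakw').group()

'qqqqZ423gqqqqqYj7kakw'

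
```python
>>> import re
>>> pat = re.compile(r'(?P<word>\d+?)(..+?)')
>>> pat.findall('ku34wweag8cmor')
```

[('3', '4w'), ('8', 'cm')]

Pattern: one or more of a digit (lazy) (captured as 'word'); then any character, then one or more of any character (lazy) (captured).
Because the quantifier is non-greedy, it stops expanding at the earliest point where the rest of the pattern can succeed.
Scanning left to right: at [2:5] match '34w', groups = ('3', '4w'); at [9:12] match '8cm', groups = ('8', 'cm').
2 groups means each result is a tuple of 2 captured strings — 2 here.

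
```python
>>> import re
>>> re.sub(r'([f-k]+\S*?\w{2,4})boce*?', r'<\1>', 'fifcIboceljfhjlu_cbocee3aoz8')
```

'<fifcI>el<jfhjlu_c>ee3aoz8'

The pattern matches one or more of a character in [f-k], then zero or more of a non-whitespace character (lazy), then 2 to 4 of a word character (captured); then the literal 'boc', then zero or more of the literal 'e' (lazy).
A non-greedy quantifier consumes as few characters as it can — just enough that the remainder of the pattern still matches from where it stops; whatever follows it matches normally.
Matches: at [0:8] → 'fifcIboc'; at [10:21] → 'jfhjlu_cboc'.
`\1` in the replacement pulls in group 1's text for each match.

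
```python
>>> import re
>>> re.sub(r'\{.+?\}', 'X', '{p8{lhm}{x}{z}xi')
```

'XXXxi'

A `+?`/`*?`/`{m,n}?` starts at its minimum and grows only as far as needed for what follows to match.
Matches: at [0:8] → '{p8{lhm}'; at [8:11] → '{x}'; at [11:14] → '{z}'.
`sub` substitutes 'X' at each match site.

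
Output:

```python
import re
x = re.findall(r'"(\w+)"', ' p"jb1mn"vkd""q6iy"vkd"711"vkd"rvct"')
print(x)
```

['jb1mn', 'q6iy', '711', 'rvct']

Matches: at [2:9] match '"jb1mn"', group 1 = 'jb1mn'; at [13:19] match '"q6iy"', group 1 = 'q6iy'; at [22:27] match '"711"', group 1 = '711'; at [30:36] match '"rvct"', group 1 = 'rvct'.
`findall` collects group 1 from each match (4 total).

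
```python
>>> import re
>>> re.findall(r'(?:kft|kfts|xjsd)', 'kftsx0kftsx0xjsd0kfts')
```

['kft', 'kft', 'xjsd', 'kft']

The regex engine tests alternatives in the order written; an earlier branch that matches wins even if a later one would match more.
Scanning left to right: at [0:3] → 'kft'; at [6:9] → 'kft'; at [12:16] → 'xjsd'; at [17:20] → 'kft'.
Since nothing is captured, `findall` lists the 4 matched substrings directly.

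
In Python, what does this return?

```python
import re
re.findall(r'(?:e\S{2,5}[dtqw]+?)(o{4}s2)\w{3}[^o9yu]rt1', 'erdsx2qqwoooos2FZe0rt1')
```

With a single group, `findall` returns only what that group captured — 1 item.

['oooos2']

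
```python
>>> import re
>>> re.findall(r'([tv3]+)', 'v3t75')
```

['v3t']

The pattern matches one or more of one of [tv3] (captured).
One capturing group, so `findall` returns just the captured substring from the one match — 1 in all.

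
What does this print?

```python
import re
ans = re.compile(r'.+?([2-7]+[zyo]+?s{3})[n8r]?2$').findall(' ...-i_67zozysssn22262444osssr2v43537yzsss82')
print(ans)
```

['43537yzsss']

With a single group, `findall` returns only what that group captured — 1 item.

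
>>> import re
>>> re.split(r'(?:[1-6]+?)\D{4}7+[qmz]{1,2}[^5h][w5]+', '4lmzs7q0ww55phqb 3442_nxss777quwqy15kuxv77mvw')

['', 'phqb 3442_nxss777quwqy', '']

Pattern: one or more of a character in [1-6] (lazy) (non-capturing group); then exactly 4 of a non-digit, then one or more of the literal '7'; then 1 to 2 of one of [qmz], then any character except [5h], then one or more of one of [w5].
Splitting on the pattern gives 3 pieces.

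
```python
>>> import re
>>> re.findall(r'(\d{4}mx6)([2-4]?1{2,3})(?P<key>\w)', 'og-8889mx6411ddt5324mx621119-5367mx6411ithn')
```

Pattern: exactly 4 of a digit, then the literal 'mx6' (captured); then optionally a character in [2-4], then 2 to 3 of the literal '1' (captured); then a word character (captured as 'key').
Walking the string: at [3:14] match '8889mx6411d', groups = ('8889mx6', '411', 'd'); at [16:28] match '5324mx621119', groups = ('5324mx6', '2111', '9'); at [29:40] match '5367mx6411i', groups = ('5367mx6', '411', 'i').
Multiple groups make `findall` return tuples — one 3-tuple for each match.

[('8889mx6', '411', 'd'), ('5324mx6', '2111', '9'), ('5367mx6', '411', 'i')]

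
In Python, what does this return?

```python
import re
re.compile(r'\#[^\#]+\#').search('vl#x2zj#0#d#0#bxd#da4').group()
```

'#x2zj#'

`search` walks the string left to right and returns the first match it finds.
The match spans [2:8] → '#x2zj#'.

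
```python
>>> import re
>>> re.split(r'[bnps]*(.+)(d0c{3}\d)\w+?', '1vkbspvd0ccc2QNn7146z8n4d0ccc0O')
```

The pattern matches zero or more of one of [bnps]; then one or more of any character (captured); then the literal 'd0', then exactly 3 of a literal 'c', then a digit (captured); then one or more of a word character (lazy).
Matches to split on: at [0:31] → '1vkbspvd0ccc2QNn7146z8n4d0ccc0O'.
Because the pattern has a capturing group, `split` also inserts each captured text between the pieces.

['', '1vkbspvd0ccc2QNn7146z8n4', 'd0ccc0', '']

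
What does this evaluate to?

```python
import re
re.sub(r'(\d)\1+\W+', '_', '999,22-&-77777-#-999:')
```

A backreference is literal: `\1` must see the identical characters the first group matched.
Matches: at [0:4] → '999,'; at [4:9] → '22-&-'; at [9:17] → '77777-#-'; at [17:21] → '999:'.
Each match is replaced by '_'.

'____'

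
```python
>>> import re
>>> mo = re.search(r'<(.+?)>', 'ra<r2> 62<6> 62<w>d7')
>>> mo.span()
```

(2, 6)

The `?` after the quantifier makes it lazy — it takes as little as possible before letting the rest of the pattern try.
The match spans [2:6] → '<r2>'.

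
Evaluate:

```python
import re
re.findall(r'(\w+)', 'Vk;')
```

['Vk']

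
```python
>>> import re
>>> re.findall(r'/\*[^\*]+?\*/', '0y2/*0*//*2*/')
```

['/*0*/', '/*2*/']

Walking the string: at [3:8] → '/*0*/'; at [8:13] → '/*2*/'.
`findall` yields the raw match text (2 of them) because the pattern has no groups.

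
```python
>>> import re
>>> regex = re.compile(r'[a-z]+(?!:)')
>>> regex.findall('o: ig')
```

['ig']

A negative assertion filters positions out without eating any characters.
Walking the string: at [3:5] → 'ig'.
`findall` yields the raw match text (1 of them) because the pattern has no groups.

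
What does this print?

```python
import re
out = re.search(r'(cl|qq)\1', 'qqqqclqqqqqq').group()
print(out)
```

`\1` is not a pattern — it's the concrete string captured by group 1, re-applied verbatim.
The match spans [0:4] → 'qqqq'.

qqqq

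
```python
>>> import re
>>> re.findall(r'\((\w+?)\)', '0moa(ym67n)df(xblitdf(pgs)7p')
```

['ym67n', 'pgs']

Matches: at [4:11] match '(ym67n)', group 1 = 'ym67n'; at [21:26] match '(pgs)', group 1 = 'pgs'.
One capturing group, so `findall` returns just the captured substring from each match — 2 in all.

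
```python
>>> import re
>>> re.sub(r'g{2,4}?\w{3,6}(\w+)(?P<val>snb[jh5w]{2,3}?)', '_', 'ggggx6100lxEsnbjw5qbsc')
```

'_5qbsc'

Pattern: 2 to 4 of the literal 'g' (lazy), then 3 to 6 of a word character; then one or more of a word character (captured); then the literal 'snb', then 2 to 3 of one of [jh5w] (lazy) (captured as 'val').
The `?` after the quantifier makes it lazy — it takes as little as possible before letting the rest of the pattern try.
Matches: at [0:17] → 'ggggx6100lxEsnbjw'.
Every occurrence is swapped for '_'.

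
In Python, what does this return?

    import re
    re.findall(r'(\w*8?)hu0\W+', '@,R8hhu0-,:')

['R8h']

The pattern matches zero or more of a word character, then optionally a literal '8' (captured); then the literal 'hu0', then one or more of a non-word character.
Because there's exactly one group, `findall` drops the full match and keeps group 1 from the one hit.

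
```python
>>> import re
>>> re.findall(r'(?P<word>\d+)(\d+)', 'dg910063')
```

[('91006', '3')]

The pattern matches one or more of a digit (captured as 'word'); then one or more of a digit (captured).
Scanning left to right: at [2:8] match '910063', groups = ('91006', '3').
Multiple groups make `findall` return tuples — one 2-tuple for the one match.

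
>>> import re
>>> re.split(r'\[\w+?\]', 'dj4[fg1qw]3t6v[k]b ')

Matches to split on: at [3:10] → '[fg1qw]'; at [14:17] → '[k]'.
The string is cut at each match, leaving 3 pieces.

['dj4', '3t6v', 'b ']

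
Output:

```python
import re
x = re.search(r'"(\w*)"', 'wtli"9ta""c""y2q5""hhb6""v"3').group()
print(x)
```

"9ta"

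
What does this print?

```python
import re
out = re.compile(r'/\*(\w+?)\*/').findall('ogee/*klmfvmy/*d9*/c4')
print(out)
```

Walking the string: at [13:19] match '/*d9*/', group 1 = 'd9'.
Because there's exactly one group, `findall` drops the full match and keeps group 1 from the one hit.

['d9']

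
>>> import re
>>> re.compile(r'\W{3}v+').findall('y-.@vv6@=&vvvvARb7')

['-.@vv', '@=&vvvv']

Pattern: exactly 3 of a non-word character; then one or more of a literal 'v'.
With no groups in the pattern, `findall` gives back each whole match — 2 here.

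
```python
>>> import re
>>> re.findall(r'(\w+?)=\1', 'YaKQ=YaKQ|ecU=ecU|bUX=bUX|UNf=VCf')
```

`\1` is not a pattern — it's the concrete string captured by group 1, re-applied verbatim.
Matches: at [0:9] match 'YaKQ=YaKQ', group 1 = 'YaKQ'; at [10:17] match 'ecU=ecU', group 1 = 'ecU'; at [18:25] match 'bUX=bUX', group 1 = 'bUX'.
`findall` collects group 1 from each match (3 total).

['YaKQ', 'ecU', 'bUX']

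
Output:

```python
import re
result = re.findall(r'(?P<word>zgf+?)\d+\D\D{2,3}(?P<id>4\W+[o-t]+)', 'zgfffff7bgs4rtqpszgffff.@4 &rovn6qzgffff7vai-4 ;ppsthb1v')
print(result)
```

2 groups means the one result is a tuple of 2 captured strings — 1 here.

[('zgffff', '4 ;ppst')]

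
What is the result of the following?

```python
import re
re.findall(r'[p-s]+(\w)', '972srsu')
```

['u']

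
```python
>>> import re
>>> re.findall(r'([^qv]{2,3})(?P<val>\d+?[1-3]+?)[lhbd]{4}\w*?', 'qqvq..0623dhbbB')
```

[('..0', '623')]

Multiple groups make `findall` return tuples — one 2-tuple for the one match.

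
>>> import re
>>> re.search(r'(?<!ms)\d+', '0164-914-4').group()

The negative lookaround is zero-width — it rules out positions where the adjacent text would match, without consuming anything.
`search` walks the string left to right and returns the first match it finds.
The match spans [0:4] → '0164'.

'0164'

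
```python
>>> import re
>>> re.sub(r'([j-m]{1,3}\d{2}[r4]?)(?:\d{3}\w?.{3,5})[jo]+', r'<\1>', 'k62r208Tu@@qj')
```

This matches 1 to 3 of a character in [j-m], then exactly 2 of a digit, then optionally one of [r4] (captured); then exactly 3 of a digit, then optionally a word character, then 3 to 5 of any character (non-capturing group); then one or more of one of [jo].
Matches: at [0:13] → 'k62r208Tu@@qj'.
`\1` in the replacement pulls in group 1's text for each match.

'<k62r>'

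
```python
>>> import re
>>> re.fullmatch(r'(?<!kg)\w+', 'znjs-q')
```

None

A negative assertion filters positions out without eating any characters.
For `fullmatch`, every character of the input must be accounted for by the pattern.
Here the pattern can't cover the whole string, so the call returns None.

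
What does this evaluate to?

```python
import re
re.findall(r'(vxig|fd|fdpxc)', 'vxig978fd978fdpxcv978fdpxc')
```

['vxig', 'fd', 'fd', 'fd']

Branches in `(...|...)` are attempted left-to-right; the first branch that allows the whole pattern to succeed is taken.
With a single group, `findall` returns only what that group captured — 4 items.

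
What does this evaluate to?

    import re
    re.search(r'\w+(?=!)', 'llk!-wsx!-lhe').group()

'llk'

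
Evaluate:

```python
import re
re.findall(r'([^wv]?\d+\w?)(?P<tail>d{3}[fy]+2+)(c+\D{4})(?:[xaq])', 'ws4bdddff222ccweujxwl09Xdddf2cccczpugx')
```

[('s4b', 'dddff222', 'ccweuj'), ('l09X', 'dddf2', 'cccczpug')]

3 groups means each result is a tuple of 3 captured strings — 2 here.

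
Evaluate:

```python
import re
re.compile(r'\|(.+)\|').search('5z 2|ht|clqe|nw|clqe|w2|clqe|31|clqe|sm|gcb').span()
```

`re.search` scans for the first position where the pattern succeeds.
The match spans [4:40] → '|ht|clqe|nw|clqe|w2|clqe|31|clqe|sm|'.
Captured: group 1 = 'ht|clqe|nw|clqe|w2|clqe|31|clqe|sm'.

(4, 40)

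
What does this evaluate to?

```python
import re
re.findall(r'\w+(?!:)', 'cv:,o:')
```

['c']

Because the assertion is negative and zero-width, positions next to the forbidden text are skipped.
Scanning left to right: at [0:1] → 'c'.
`findall` yields the raw match text (1 of them) because the pattern has no groups.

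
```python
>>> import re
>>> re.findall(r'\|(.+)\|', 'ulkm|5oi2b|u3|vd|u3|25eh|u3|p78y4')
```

Because there's exactly one group, `findall` drops the full match and keeps group 1 from the one hit.

['5oi2b|u3|vd|u3|25eh|u3']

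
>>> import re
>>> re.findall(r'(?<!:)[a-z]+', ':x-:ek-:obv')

['k', 'bv']

The negative lookahead/lookbehind blocks any match where the forbidden context is present.
Matches: at [5:6] → 'k'; at [9:11] → 'bv'.
No capturing groups, so `findall` returns the 2 full match strings.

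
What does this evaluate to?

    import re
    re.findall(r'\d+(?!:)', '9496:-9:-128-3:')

A negative assertion filters positions out without eating any characters.
Since nothing is captured, `findall` lists the 2 matched substrings directly.

['949', '128']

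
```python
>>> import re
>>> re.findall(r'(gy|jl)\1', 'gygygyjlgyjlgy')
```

['gy']

After group 1 captures some text, `\1` only succeeds where that same text appears again.
`findall` collects group 1 from the one match (1 total).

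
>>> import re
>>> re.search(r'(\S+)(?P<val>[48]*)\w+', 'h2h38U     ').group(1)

'h2h38'

The match spans [0:6] → 'h2h38U'.
Captured: group 1 = 'h2h38', group 2 = ''.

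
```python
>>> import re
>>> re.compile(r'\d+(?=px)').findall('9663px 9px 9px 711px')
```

['9663', '9', '9', '711']

The `(?=…)`/`(?<=…)` assertion just peeks at neighbouring text; it doesn't advance the match position.
Matches: at [0:4] → '9663'; at [7:8] → '9'; at [11:12] → '9'; at [15:18] → '711'.
No capturing groups, so `findall` returns the 4 full match strings.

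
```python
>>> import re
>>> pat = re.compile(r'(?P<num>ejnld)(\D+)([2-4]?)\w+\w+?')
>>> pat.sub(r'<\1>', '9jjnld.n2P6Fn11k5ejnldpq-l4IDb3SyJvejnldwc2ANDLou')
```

'9jjnld.n2P6Fn11k5<ejnld>'

`\1` in the replacement pulls in group 1's text for each match.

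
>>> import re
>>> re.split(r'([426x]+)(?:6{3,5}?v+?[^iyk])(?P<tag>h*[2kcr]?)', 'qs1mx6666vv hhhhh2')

['qs1m', 'x6', '', ' hhhhh2']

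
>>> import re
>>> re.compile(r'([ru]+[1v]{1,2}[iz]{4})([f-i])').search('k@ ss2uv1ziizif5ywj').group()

The pattern matches one or more of one of [ru], then 1 to 2 of one of [1v], then exactly 4 of one of [iz] (captured); then a character in [f-i] (captured).
Unlike `match`, `search` isn't anchored — it looks for the pattern anywhere in the string.
The match spans [6:14] → 'uv1ziizi'.
Captured: group 1 = 'uv1ziiz', group 2 = 'i'.

'uv1ziizi'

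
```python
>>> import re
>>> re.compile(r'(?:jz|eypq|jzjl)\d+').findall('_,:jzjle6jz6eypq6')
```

['jz6', 'eypq6']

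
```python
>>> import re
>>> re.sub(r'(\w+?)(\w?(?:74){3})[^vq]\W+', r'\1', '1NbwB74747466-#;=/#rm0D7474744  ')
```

This matches one or more of a word character (lazy) (captured); then optionally a word character, then the literal '74' repeated 3 times (captured); then any character except [vq], then one or more of a non-word character.
Matches: at [19:32] → 'rm0D7474744  '.
`\1` in the replacement pulls in group 1's text for each match.

'1NbwB74747466-#;=/#rm0'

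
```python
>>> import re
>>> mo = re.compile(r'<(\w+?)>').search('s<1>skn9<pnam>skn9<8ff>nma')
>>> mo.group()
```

Unlike `match`, `search` isn't anchored — it looks for the pattern anywhere in the string.
The match spans [1:4] → '<1>'.
Captured: group 1 = '1'.

'<1>'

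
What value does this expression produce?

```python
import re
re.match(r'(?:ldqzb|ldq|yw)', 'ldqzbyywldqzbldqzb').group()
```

'ldqzb'

`re.match` only tries the pattern at the start of the string.
The match spans [0:5] → 'ldqzb'.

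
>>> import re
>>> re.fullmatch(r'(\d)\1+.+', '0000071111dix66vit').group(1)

The match spans [0:18] → '0000071111dix66vit'.
Captured: group 1 = '0'.

'0'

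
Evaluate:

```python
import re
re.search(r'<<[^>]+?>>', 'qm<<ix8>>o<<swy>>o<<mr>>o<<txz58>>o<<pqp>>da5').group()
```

`re.search` tries every starting position until one works.
The match spans [2:9] → '<<ix8>>'.

'<<ix8>>'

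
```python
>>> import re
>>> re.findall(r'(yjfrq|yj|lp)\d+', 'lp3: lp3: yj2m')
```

['lp', 'lp', 'yj']

Scanning left to right: at [0:3] match 'lp3', group 1 = 'lp'; at [5:8] match 'lp3', group 1 = 'lp'; at [10:13] match 'yj2', group 1 = 'yj'.
With a single group, `findall` returns only what that group captured — 3 items.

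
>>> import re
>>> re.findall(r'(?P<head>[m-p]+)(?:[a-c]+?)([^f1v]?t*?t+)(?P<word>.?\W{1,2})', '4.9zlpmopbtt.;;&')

The pattern matches one or more of a character in [m-p] (captured as 'head'); then one or more of a character in [a-c] (lazy) (non-capturing group); then optionally any character except [f1v], then zero or more of the literal 't' (lazy), then one or more of a literal 't' (captured); then optionally any character, then 1 to 2 of a non-word character (captured as 'word').
Matches: at [5:15] match 'pmopbtt.;;', groups = ('pmop', 'tt', '.;;').
With 3 capturing groups, `findall` returns a 3-tuple per match.

[('pmop', 'tt', '.;;')]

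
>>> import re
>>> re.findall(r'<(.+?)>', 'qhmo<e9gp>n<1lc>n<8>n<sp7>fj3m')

['e9gp', '1lc', '8', 'sp7']

A non-greedy quantifier consumes as few characters as it can — just enough that the remainder of the pattern still matches from where it stops; whatever follows it matches normally.
`findall` collects group 1 from each match (4 total).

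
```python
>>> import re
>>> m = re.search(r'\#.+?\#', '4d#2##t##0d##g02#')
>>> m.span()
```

(2, 5)

Lazy quantifiers expand one character at a time until the remainder of the pattern can match.
`re.search` scans for the first position where the pattern succeeds.
The match spans [2:5] → '#2#'.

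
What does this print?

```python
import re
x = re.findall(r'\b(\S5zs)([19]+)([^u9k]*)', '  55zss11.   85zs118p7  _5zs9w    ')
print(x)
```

[('85zs', '11', '8p7  _5zs')]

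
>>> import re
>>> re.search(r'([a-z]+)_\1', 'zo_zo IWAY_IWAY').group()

'zo_zo'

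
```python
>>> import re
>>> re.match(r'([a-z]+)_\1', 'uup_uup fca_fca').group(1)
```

The match spans [0:7] → 'uup_uup'.
Captured: group 1 = 'uup'.

'uup'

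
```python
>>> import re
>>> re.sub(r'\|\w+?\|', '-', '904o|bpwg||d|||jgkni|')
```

`sub` substitutes '-' at each match site.

'904o--|-'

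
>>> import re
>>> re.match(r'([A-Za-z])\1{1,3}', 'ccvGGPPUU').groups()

After group 1 captures some text, `\1` only succeeds where that same text appears again.
`re.match` only tries the pattern at the start of the string.
The match spans [0:2] → 'cc'.
Captured: group 1 = 'c'.

('c',)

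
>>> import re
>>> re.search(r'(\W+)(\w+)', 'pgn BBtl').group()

' BBtl'

Pattern: one or more of a non-word character (captured); then one or more of a word character (captured).
The match spans [3:8] → ' BBtl'.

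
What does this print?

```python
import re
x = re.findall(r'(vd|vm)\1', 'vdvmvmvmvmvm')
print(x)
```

['vm', 'vm']

After group 1 captures some text, `\1` only succeeds where that same text appears again.
Scanning left to right: at [2:6] match 'vmvm', group 1 = 'vm'; at [6:10] match 'vmvm', group 1 = 'vm'.
`findall` collects group 1 from each match (2 total).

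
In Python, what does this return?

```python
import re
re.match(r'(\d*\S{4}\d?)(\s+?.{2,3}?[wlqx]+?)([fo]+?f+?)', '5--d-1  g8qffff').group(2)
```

'  g8q'

The match spans [0:13] → '5--d-1  g8qff'.
Captured: group 1 = '5--d-1', group 2 = '  g8q', group 3 = 'ff'.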